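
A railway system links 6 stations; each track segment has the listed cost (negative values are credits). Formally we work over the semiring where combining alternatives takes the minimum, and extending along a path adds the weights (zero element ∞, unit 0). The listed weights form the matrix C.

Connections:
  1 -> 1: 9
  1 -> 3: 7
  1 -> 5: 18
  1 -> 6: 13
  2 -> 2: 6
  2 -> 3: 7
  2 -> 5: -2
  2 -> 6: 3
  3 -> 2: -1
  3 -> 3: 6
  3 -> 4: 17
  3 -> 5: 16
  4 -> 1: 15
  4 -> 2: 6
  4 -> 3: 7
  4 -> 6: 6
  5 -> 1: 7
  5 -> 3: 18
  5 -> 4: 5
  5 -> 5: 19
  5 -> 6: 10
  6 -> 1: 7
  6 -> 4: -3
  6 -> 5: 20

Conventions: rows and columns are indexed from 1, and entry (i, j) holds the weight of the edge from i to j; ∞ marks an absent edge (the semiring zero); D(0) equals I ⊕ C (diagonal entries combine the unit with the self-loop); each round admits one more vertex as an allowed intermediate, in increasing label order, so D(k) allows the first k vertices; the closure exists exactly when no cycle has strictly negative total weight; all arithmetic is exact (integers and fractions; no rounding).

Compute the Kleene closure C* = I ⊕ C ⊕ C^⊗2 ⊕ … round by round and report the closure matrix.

D(0):
  [0, ∞, 7, ∞, 18, 13]
  [∞, 0, 7, ∞, -2, 3]
  [∞, -1, 0, 17, 16, ∞]
  [15, 6, 7, 0, ∞, 6]
  [7, ∞, 18, 5, 0, 10]
  [7, ∞, ∞, -3, 20, 0]
D(1):
  [0, ∞, 7, ∞, 18, 13]
  [∞, 0, 7, ∞, -2, 3]
  [∞, -1, 0, 17, 16, ∞]
  [15, 6, 7, 0, 33, 6]
  [7, ∞, 14, 5, 0, 10]
  [7, ∞, 14, -3, 20, 0]
D(2):
  [0, ∞, 7, ∞, 18, 13]
  [∞, 0, 7, ∞, -2, 3]
  [∞, -1, 0, 17, -3, 2]
  [15, 6, 7, 0, 4, 6]
  [7, ∞, 14, 5, 0, 10]
  [7, ∞, 14, -3, 20, 0]
D(3):
  [0, 6, 7, 24, 4, 9]
  [∞, 0, 7, 24, -2, 3]
  [∞, -1, 0, 17, -3, 2]
  [15, 6, 7, 0, 4, 6]
  [7, 13, 14, 5, 0, 10]
  [7, 13, 14, -3, 11, 0]
D(4):
  [0, 6, 7, 24, 4, 9]
  [39, 0, 7, 24, -2, 3]
  [32, -1, 0, 17, -3, 2]
  [15, 6, 7, 0, 4, 6]
  [7, 11, 12, 5, 0, 10]
  [7, 3, 4, -3, 1, 0]
D(5):
  [0, 6, 7, 9, 4, 9]
  [5, 0, 7, 3, -2, 3]
  [4, -1, 0, 2, -3, 2]
  [11, 6, 7, 0, 4, 6]
  [7, 11, 12, 5, 0, 10]
  [7, 3, 4, -3, 1, 0]
D(6):
  [0, 6, 7, 6, 4, 9]
  [5, 0, 7, 0, -2, 3]
  [4, -1, 0, -1, -3, 2]
  [11, 6, 7, 0, 4, 6]
  [7, 11, 12, 5, 0, 10]
  [7, 3, 4, -3, 1, 0]
Answer: C* = [[0, 6, 7, 6, 4, 9], [5, 0, 7, 0, -2, 3], [4, -1, 0, -1, -3, 2], [11, 6, 7, 0, 4, 6], [7, 11, 12, 5, 0, 10], [7, 3, 4, -3, 1, 0]]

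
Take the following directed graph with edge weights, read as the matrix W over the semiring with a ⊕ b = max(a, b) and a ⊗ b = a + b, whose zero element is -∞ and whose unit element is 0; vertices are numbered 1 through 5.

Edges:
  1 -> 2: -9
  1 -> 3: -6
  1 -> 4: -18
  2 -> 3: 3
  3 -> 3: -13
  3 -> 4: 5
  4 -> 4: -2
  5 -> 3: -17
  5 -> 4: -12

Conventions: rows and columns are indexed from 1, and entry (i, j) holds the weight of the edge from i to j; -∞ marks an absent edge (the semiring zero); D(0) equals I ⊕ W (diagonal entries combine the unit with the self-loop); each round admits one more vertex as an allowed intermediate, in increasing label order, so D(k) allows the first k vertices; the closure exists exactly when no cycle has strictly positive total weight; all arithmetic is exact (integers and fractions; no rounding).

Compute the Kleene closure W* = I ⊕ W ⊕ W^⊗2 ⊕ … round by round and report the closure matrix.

D(0):
  [0, -9, -6, -18, -∞]
  [-∞, 0, 3, -∞, -∞]
  [-∞, -∞, 0, 5, -∞]
  [-∞, -∞, -∞, 0, -∞]
  [-∞, -∞, -17, -12, 0]
D(1):
  [0, -9, -6, -18, -∞]
  [-∞, 0, 3, -∞, -∞]
  [-∞, -∞, 0, 5, -∞]
  [-∞, -∞, -∞, 0, -∞]
  [-∞, -∞, -17, -12, 0]
D(2):
  [0, -9, -6, -18, -∞]
  [-∞, 0, 3, -∞, -∞]
  [-∞, -∞, 0, 5, -∞]
  [-∞, -∞, -∞, 0, -∞]
  [-∞, -∞, -17, -12, 0]
D(3):
  [0, -9, -6, -1, -∞]
  [-∞, 0, 3, 8, -∞]
  [-∞, -∞, 0, 5, -∞]
  [-∞, -∞, -∞, 0, -∞]
  [-∞, -∞, -17, -12, 0]
D(4):
  [0, -9, -6, -1, -∞]
  [-∞, 0, 3, 8, -∞]
  [-∞, -∞, 0, 5, -∞]
  [-∞, -∞, -∞, 0, -∞]
  [-∞, -∞, -17, -12, 0]
D(5):
  [0, -9, -6, -1, -∞]
  [-∞, 0, 3, 8, -∞]
  [-∞, -∞, 0, 5, -∞]
  [-∞, -∞, -∞, 0, -∞]
  [-∞, -∞, -17, -12, 0]
Answer: W* = [[0, -9, -6, -1, -∞], [-∞, 0, 3, 8, -∞], [-∞, -∞, 0, 5, -∞], [-∞, -∞, -∞, 0, -∞], [-∞, -∞, -17, -12, 0]]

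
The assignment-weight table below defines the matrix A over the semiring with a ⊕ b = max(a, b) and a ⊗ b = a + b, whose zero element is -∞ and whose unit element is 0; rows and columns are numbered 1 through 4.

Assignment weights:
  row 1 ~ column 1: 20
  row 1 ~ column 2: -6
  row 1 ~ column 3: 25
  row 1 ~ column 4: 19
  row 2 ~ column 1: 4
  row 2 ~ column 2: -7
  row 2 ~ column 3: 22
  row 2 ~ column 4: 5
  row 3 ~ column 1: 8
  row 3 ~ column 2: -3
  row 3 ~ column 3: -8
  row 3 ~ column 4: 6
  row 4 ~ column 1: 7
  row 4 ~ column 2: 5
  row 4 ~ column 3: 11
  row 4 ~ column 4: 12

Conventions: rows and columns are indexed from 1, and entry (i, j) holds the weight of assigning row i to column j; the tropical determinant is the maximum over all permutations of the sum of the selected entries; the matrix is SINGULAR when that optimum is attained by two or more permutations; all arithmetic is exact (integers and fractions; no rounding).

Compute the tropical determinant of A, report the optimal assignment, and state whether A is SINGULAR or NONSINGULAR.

σ = (1, 2, 3, 4): 20 + (-7) + (-8) + 12 = 17
σ = (1, 2, 4, 3): 20 + (-7) + 6 + 11 = 30
σ = (1, 3, 2, 4): 20 + 22 + (-3) + 12 = 51
σ = (1, 3, 4, 2): 20 + 22 + 6 + 5 = 53
σ = (1, 4, 2, 3): 20 + 5 + (-3) + 11 = 33
σ = (1, 4, 3, 2): 20 + 5 + (-8) + 5 = 22
σ = (2, 1, 3, 4): (-6) + 4 + (-8) + 12 = 2
σ = (2, 1, 4, 3): (-6) + 4 + 6 + 11 = 15
σ = (2, 3, 1, 4): (-6) + 22 + 8 + 12 = 36
σ = (2, 3, 4, 1): (-6) + 22 + 6 + 7 = 29
σ = (2, 4, 1, 3): (-6) + 5 + 8 + 11 = 18
σ = (2, 4, 3, 1): (-6) + 5 + (-8) + 7 = -2
σ = (3, 1, 2, 4): 25 + 4 + (-3) + 12 = 38
σ = (3, 1, 4, 2): 25 + 4 + 6 + 5 = 40
σ = (3, 2, 1, 4): 25 + (-7) + 8 + 12 = 38
σ = (3, 2, 4, 1): 25 + (-7) + 6 + 7 = 31
σ = (3, 4, 1, 2): 25 + 5 + 8 + 5 = 43
σ = (3, 4, 2, 1): 25 + 5 + (-3) + 7 = 34
σ = (4, 1, 2, 3): 19 + 4 + (-3) + 11 = 31
σ = (4, 1, 3, 2): 19 + 4 + (-8) + 5 = 20
σ = (4, 2, 1, 3): 19 + (-7) + 8 + 11 = 31
σ = (4, 2, 3, 1): 19 + (-7) + (-8) + 7 = 11
σ = (4, 3, 1, 2): 19 + 22 + 8 + 5 = 54
σ = (4, 3, 2, 1): 19 + 22 + (-3) + 7 = 45
Optimal value attained by: σ = (4, 3, 1, 2).
Answer: det⊕(A) = 54; verdict: NONSINGULAR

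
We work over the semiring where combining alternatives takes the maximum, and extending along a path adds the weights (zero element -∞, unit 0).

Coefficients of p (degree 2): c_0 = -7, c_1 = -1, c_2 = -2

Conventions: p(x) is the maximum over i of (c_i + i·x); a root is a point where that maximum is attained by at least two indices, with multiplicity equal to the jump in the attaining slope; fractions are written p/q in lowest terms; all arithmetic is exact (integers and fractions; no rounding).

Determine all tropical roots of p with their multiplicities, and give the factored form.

hull edge (i=0, c=-7) to (i=1, c=-1): slope 6, span 1
hull edge (i=1, c=-1) to (i=2, c=-2): slope -1, span 1
Factored form: p(x) = -2 ⊗ (x ⊕ (-6)) ⊗ (x ⊕ 1)
Answer: roots = -6 (mult 1), 1 (mult 1)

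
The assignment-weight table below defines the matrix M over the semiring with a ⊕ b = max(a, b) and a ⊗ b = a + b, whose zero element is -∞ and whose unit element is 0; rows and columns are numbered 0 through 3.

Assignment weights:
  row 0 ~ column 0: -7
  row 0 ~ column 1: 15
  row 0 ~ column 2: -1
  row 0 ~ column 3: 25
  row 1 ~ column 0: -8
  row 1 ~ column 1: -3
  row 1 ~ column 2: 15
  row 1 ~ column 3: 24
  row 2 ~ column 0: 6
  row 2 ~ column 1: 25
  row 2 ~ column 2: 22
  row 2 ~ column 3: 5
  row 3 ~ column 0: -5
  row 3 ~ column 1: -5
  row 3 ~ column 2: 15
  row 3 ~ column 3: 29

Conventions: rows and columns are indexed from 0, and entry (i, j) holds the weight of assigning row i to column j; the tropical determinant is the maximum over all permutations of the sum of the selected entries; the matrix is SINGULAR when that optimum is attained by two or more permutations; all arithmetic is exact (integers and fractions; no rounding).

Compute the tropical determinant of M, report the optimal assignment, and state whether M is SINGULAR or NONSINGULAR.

σ = (0, 1, 2, 3): (-7) + (-3) + 22 + 29 = 41
σ = (0, 1, 3, 2): (-7) + (-3) + 5 + 15 = 10
σ = (0, 2, 1, 3): (-7) + 15 + 25 + 29 = 62
σ = (0, 2, 3, 1): (-7) + 15 + 5 + (-5) = 8
σ = (0, 3, 1, 2): (-7) + 24 + 25 + 15 = 57
σ = (0, 3, 2, 1): (-7) + 24 + 22 + (-5) = 34
σ = (1, 0, 2, 3): 15 + (-8) + 22 + 29 = 58
σ = (1, 0, 3, 2): 15 + (-8) + 5 + 15 = 27
σ = (1, 2, 0, 3): 15 + 15 + 6 + 29 = 65
σ = (1, 2, 3, 0): 15 + 15 + 5 + (-5) = 30
σ = (1, 3, 0, 2): 15 + 24 + 6 + 15 = 60
σ = (1, 3, 2, 0): 15 + 24 + 22 + (-5) = 56
σ = (2, 0, 1, 3): (-1) + (-8) + 25 + 29 = 45
σ = (2, 0, 3, 1): (-1) + (-8) + 5 + (-5) = -9
σ = (2, 1, 0, 3): (-1) + (-3) + 6 + 29 = 31
σ = (2, 1, 3, 0): (-1) + (-3) + 5 + (-5) = -4
σ = (2, 3, 0, 1): (-1) + 24 + 6 + (-5) = 24
σ = (2, 3, 1, 0): (-1) + 24 + 25 + (-5) = 43
σ = (3, 0, 1, 2): 25 + (-8) + 25 + 15 = 57
σ = (3, 0, 2, 1): 25 + (-8) + 22 + (-5) = 34
σ = (3, 1, 0, 2): 25 + (-3) + 6 + 15 = 43
σ = (3, 1, 2, 0): 25 + (-3) + 22 + (-5) = 39
σ = (3, 2, 0, 1): 25 + 15 + 6 + (-5) = 41
σ = (3, 2, 1, 0): 25 + 15 + 25 + (-5) = 60
Optimal value attained by: σ = (1, 2, 0, 3).
Answer: det⊕(M) = 65; verdict: NONSINGULAR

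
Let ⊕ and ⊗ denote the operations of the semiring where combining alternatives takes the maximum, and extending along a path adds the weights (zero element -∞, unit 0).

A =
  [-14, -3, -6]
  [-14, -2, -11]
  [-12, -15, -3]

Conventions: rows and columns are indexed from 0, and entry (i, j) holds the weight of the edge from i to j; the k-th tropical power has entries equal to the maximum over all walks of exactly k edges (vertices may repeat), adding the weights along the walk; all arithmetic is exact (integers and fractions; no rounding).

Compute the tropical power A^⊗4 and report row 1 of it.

A^⊗2:
  [-17, -5, -9]
  [-16, -4, -13]
  [-15, -15, -6]
A^⊗3:
  [-19, -7, -12]
  [-18, -6, -15]
  [-18, -17, -9]
A^⊗4:
  [-21, -9, -15]
  [-20, -8, -17]
  [-21, -19, -12]
Answer: row 1 of A^⊗4 = [-20, -8, -17]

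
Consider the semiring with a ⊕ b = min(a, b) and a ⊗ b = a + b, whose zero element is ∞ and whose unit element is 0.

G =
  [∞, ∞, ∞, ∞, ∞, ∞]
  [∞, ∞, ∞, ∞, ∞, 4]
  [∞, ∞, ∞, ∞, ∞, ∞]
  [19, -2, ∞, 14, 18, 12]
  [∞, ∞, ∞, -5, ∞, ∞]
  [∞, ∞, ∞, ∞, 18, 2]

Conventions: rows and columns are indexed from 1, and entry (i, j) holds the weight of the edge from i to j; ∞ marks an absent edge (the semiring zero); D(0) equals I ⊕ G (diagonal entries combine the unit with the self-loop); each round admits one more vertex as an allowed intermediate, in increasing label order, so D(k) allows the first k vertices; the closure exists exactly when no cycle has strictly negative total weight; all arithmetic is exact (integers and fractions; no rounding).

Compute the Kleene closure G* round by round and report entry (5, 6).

D(0):
  [0, ∞, ∞, ∞, ∞, ∞]
  [∞, 0, ∞, ∞, ∞, 4]
  [∞, ∞, 0, ∞, ∞, ∞]
  [19, -2, ∞, 0, 18, 12]
  [∞, ∞, ∞, -5, 0, ∞]
  [∞, ∞, ∞, ∞, 18, 0]
D(1):
  [0, ∞, ∞, ∞, ∞, ∞]
  [∞, 0, ∞, ∞, ∞, 4]
  [∞, ∞, 0, ∞, ∞, ∞]
  [19, -2, ∞, 0, 18, 12]
  [∞, ∞, ∞, -5, 0, ∞]
  [∞, ∞, ∞, ∞, 18, 0]
D(2):
  [0, ∞, ∞, ∞, ∞, ∞]
  [∞, 0, ∞, ∞, ∞, 4]
  [∞, ∞, 0, ∞, ∞, ∞]
  [19, -2, ∞, 0, 18, 2]
  [∞, ∞, ∞, -5, 0, ∞]
  [∞, ∞, ∞, ∞, 18, 0]
D(3):
  [0, ∞, ∞, ∞, ∞, ∞]
  [∞, 0, ∞, ∞, ∞, 4]
  [∞, ∞, 0, ∞, ∞, ∞]
  [19, -2, ∞, 0, 18, 2]
  [∞, ∞, ∞, -5, 0, ∞]
  [∞, ∞, ∞, ∞, 18, 0]
D(4):
  [0, ∞, ∞, ∞, ∞, ∞]
  [∞, 0, ∞, ∞, ∞, 4]
  [∞, ∞, 0, ∞, ∞, ∞]
  [19, -2, ∞, 0, 18, 2]
  [14, -7, ∞, -5, 0, -3]
  [∞, ∞, ∞, ∞, 18, 0]
D(5):
  [0, ∞, ∞, ∞, ∞, ∞]
  [∞, 0, ∞, ∞, ∞, 4]
  [∞, ∞, 0, ∞, ∞, ∞]
  [19, -2, ∞, 0, 18, 2]
  [14, -7, ∞, -5, 0, -3]
  [32, 11, ∞, 13, 18, 0]
D(6):
  [0, ∞, ∞, ∞, ∞, ∞]
  [36, 0, ∞, 17, 22, 4]
  [∞, ∞, 0, ∞, ∞, ∞]
  [19, -2, ∞, 0, 18, 2]
  [14, -7, ∞, -5, 0, -3]
  [32, 11, ∞, 13, 18, 0]
Answer: G*[5][6] = -3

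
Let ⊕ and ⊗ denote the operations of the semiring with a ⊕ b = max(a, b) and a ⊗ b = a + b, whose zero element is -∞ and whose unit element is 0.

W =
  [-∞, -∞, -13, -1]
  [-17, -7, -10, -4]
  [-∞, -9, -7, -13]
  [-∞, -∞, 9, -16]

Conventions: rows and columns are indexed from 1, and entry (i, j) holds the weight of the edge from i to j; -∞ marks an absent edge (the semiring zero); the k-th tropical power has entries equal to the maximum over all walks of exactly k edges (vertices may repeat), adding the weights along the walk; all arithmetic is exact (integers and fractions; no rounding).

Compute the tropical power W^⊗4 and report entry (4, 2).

W^⊗2:
  [-∞, -22, 8, -17]
  [-24, -14, 5, -11]
  [-26, -16, -4, -13]
  [-∞, 0, 2, -4]
W^⊗3:
  [-39, -1, 1, -5]
  [-31, -4, -2, -8]
  [-33, -13, -4, -17]
  [-17, -7, 5, -4]
W^⊗4:
  [-18, -8, 4, -5]
  [-21, -11, 1, -8]
  [-30, -13, -8, -17]
  [-24, -4, 5, -8]
Key observation: the optimum is the walk 4->3->4->3->2, with weight 9 + (-13) + 9 + (-9) = -4.
Optimal value attained by: walk 4->3->4->3->2.
Answer: (W^⊗4)[4][2] = -4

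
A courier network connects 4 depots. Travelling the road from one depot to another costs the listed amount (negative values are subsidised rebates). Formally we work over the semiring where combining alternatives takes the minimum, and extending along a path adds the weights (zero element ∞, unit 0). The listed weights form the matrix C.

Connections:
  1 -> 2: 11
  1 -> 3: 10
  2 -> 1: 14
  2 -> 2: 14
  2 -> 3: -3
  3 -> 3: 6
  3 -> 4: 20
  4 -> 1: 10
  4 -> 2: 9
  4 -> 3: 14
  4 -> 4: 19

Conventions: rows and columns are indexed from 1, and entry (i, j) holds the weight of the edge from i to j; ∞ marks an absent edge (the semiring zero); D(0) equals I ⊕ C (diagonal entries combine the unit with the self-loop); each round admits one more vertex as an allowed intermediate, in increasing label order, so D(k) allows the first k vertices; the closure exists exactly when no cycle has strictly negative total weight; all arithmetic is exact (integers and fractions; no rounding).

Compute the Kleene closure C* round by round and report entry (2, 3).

D(0):
  [0, 11, 10, ∞]
  [14, 0, -3, ∞]
  [∞, ∞, 0, 20]
  [10, 9, 14, 0]
D(1):
  [0, 11, 10, ∞]
  [14, 0, -3, ∞]
  [∞, ∞, 0, 20]
  [10, 9, 14, 0]
D(2):
  [0, 11, 8, ∞]
  [14, 0, -3, ∞]
  [∞, ∞, 0, 20]
  [10, 9, 6, 0]
D(3):
  [0, 11, 8, 28]
  [14, 0, -3, 17]
  [∞, ∞, 0, 20]
  [10, 9, 6, 0]
D(4):
  [0, 11, 8, 28]
  [14, 0, -3, 17]
  [30, 29, 0, 20]
  [10, 9, 6, 0]
Answer: C*[2][3] = -3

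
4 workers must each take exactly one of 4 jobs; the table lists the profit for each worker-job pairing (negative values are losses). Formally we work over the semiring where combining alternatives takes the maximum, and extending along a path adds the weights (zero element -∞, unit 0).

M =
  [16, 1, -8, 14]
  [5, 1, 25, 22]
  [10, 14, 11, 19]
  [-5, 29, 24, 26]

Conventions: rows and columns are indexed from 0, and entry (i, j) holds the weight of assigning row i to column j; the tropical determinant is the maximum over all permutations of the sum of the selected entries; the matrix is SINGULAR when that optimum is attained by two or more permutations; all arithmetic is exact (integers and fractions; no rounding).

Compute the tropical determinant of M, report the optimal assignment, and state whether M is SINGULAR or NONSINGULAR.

σ = (0, 1, 2, 3): 16 + 1 + 11 + 26 = 54
σ = (0, 1, 3, 2): 16 + 1 + 19 + 24 = 60
σ = (0, 2, 1, 3): 16 + 25 + 14 + 26 = 81
σ = (0, 2, 3, 1): 16 + 25 + 19 + 29 = 89
σ = (0, 3, 1, 2): 16 + 22 + 14 + 24 = 76
σ = (0, 3, 2, 1): 16 + 22 + 11 + 29 = 78
σ = (1, 0, 2, 3): 1 + 5 + 11 + 26 = 43
σ = (1, 0, 3, 2): 1 + 5 + 19 + 24 = 49
σ = (1, 2, 0, 3): 1 + 25 + 10 + 26 = 62
σ = (1, 2, 3, 0): 1 + 25 + 19 + (-5) = 40
σ = (1, 3, 0, 2): 1 + 22 + 10 + 24 = 57
σ = (1, 3, 2, 0): 1 + 22 + 11 + (-5) = 29
σ = (2, 0, 1, 3): (-8) + 5 + 14 + 26 = 37
σ = (2, 0, 3, 1): (-8) + 5 + 19 + 29 = 45
σ = (2, 1, 0, 3): (-8) + 1 + 10 + 26 = 29
σ = (2, 1, 3, 0): (-8) + 1 + 19 + (-5) = 7
σ = (2, 3, 0, 1): (-8) + 22 + 10 + 29 = 53
σ = (2, 3, 1, 0): (-8) + 22 + 14 + (-5) = 23
σ = (3, 0, 1, 2): 14 + 5 + 14 + 24 = 57
σ = (3, 0, 2, 1): 14 + 5 + 11 + 29 = 59
σ = (3, 1, 0, 2): 14 + 1 + 10 + 24 = 49
σ = (3, 1, 2, 0): 14 + 1 + 11 + (-5) = 21
σ = (3, 2, 0, 1): 14 + 25 + 10 + 29 = 78
σ = (3, 2, 1, 0): 14 + 25 + 14 + (-5) = 48
Optimal value attained by: σ = (0, 2, 3, 1).
Answer: det⊕(M) = 89; verdict: NONSINGULAR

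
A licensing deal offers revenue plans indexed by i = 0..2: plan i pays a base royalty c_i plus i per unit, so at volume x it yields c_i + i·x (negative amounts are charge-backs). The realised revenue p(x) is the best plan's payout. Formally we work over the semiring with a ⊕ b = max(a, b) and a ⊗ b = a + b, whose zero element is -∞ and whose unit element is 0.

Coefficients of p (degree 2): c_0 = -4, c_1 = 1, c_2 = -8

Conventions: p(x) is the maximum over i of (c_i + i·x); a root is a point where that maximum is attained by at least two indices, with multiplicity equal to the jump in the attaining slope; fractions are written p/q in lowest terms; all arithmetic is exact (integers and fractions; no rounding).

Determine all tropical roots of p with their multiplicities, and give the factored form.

hull edge (i=0, c=-4) to (i=1, c=1): slope 5, span 1
hull edge (i=1, c=1) to (i=2, c=-8): slope -9, span 1
Factored form: p(x) = -8 ⊗ (x ⊕ (-5)) ⊗ (x ⊕ 9)
Answer: roots = -5 (mult 1), 9 (mult 1)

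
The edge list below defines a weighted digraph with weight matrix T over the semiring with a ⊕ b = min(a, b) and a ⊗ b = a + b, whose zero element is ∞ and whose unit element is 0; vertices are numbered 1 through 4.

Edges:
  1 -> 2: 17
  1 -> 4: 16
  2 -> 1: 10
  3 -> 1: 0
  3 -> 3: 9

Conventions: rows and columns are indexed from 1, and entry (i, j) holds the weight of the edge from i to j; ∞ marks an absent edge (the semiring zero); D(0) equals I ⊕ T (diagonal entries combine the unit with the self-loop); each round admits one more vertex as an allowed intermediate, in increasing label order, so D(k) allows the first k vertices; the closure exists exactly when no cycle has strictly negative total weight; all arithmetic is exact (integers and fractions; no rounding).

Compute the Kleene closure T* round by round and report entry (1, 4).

D(0):
  [0, 17, ∞, 16]
  [10, 0, ∞, ∞]
  [0, ∞, 0, ∞]
  [∞, ∞, ∞, 0]
D(1):
  [0, 17, ∞, 16]
  [10, 0, ∞, 26]
  [0, 17, 0, 16]
  [∞, ∞, ∞, 0]
D(2):
  [0, 17, ∞, 16]
  [10, 0, ∞, 26]
  [0, 17, 0, 16]
  [∞, ∞, ∞, 0]
D(3):
  [0, 17, ∞, 16]
  [10, 0, ∞, 26]
  [0, 17, 0, 16]
  [∞, ∞, ∞, 0]
D(4):
  [0, 17, ∞, 16]
  [10, 0, ∞, 26]
  [0, 17, 0, 16]
  [∞, ∞, ∞, 0]
Answer: T*[1][4] = 16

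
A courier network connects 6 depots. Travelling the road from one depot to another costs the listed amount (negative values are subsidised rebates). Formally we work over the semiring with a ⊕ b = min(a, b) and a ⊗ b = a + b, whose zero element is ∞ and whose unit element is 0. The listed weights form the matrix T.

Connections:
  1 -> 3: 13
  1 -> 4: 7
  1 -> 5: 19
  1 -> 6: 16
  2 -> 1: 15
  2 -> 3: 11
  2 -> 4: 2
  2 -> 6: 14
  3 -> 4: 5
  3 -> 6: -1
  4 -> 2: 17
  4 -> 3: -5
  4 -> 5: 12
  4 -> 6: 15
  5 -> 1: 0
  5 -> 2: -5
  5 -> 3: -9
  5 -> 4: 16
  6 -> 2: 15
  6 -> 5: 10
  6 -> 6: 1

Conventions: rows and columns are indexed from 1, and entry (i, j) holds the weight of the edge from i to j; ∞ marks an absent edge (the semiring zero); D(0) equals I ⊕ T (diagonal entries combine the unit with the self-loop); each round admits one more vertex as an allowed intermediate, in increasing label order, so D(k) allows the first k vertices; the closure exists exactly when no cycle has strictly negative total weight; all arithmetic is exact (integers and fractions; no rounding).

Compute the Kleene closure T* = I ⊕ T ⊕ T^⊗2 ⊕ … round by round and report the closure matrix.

D(0):
  [0, ∞, 13, 7, 19, 16]
  [15, 0, 11, 2, ∞, 14]
  [∞, ∞, 0, 5, ∞, -1]
  [∞, 17, -5, 0, 12, 15]
  [0, -5, -9, 16, 0, ∞]
  [∞, 15, ∞, ∞, 10, 0]
D(1):
  [0, ∞, 13, 7, 19, 16]
  [15, 0, 11, 2, 34, 14]
  [∞, ∞, 0, 5, ∞, -1]
  [∞, 17, -5, 0, 12, 15]
  [0, -5, -9, 7, 0, 16]
  [∞, 15, ∞, ∞, 10, 0]
D(2):
  [0, ∞, 13, 7, 19, 16]
  [15, 0, 11, 2, 34, 14]
  [∞, ∞, 0, 5, ∞, -1]
  [32, 17, -5, 0, 12, 15]
  [0, -5, -9, -3, 0, 9]
  [30, 15, 26, 17, 10, 0]
D(3):
  [0, ∞, 13, 7, 19, 12]
  [15, 0, 11, 2, 34, 10]
  [∞, ∞, 0, 5, ∞, -1]
  [32, 17, -5, 0, 12, -6]
  [0, -5, -9, -4, 0, -10]
  [30, 15, 26, 17, 10, 0]
D(4):
  [0, 24, 2, 7, 19, 1]
  [15, 0, -3, 2, 14, -4]
  [37, 22, 0, 5, 17, -1]
  [32, 17, -5, 0, 12, -6]
  [0, -5, -9, -4, 0, -10]
  [30, 15, 12, 17, 10, 0]
D(5):
  [0, 14, 2, 7, 19, 1]
  [14, 0, -3, 2, 14, -4]
  [17, 12, 0, 5, 17, -1]
  [12, 7, -5, 0, 12, -6]
  [0, -5, -9, -4, 0, -10]
  [10, 5, 1, 6, 10, 0]
D(6):
  [0, 6, 2, 7, 11, 1]
  [6, 0, -3, 2, 6, -4]
  [9, 4, 0, 5, 9, -1]
  [4, -1, -5, 0, 4, -6]
  [0, -5, -9, -4, 0, -10]
  [10, 5, 1, 6, 10, 0]
Answer: T* = [[0, 6, 2, 7, 11, 1], [6, 0, -3, 2, 6, -4], [9, 4, 0, 5, 9, -1], [4, -1, -5, 0, 4, -6], [0, -5, -9, -4, 0, -10], [10, 5, 1, 6, 10, 0]]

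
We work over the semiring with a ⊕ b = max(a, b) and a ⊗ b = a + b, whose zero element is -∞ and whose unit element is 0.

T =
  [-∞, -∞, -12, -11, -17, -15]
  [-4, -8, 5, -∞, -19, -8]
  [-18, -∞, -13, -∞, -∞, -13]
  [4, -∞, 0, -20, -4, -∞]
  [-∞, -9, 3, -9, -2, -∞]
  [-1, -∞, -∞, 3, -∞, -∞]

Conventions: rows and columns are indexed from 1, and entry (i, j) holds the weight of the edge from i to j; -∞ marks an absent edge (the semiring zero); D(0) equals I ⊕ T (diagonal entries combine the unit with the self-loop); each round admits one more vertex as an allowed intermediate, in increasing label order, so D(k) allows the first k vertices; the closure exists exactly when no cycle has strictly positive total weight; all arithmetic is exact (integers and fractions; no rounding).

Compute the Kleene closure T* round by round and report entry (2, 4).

D(0):
  [0, -∞, -12, -11, -17, -15]
  [-4, 0, 5, -∞, -19, -8]
  [-18, -∞, 0, -∞, -∞, -13]
  [4, -∞, 0, 0, -4, -∞]
  [-∞, -9, 3, -9, 0, -∞]
  [-1, -∞, -∞, 3, -∞, 0]
D(1):
  [0, -∞, -12, -11, -17, -15]
  [-4, 0, 5, -15, -19, -8]
  [-18, -∞, 0, -29, -35, -13]
  [4, -∞, 0, 0, -4, -11]
  [-∞, -9, 3, -9, 0, -∞]
  [-1, -∞, -13, 3, -18, 0]
D(2):
  [0, -∞, -12, -11, -17, -15]
  [-4, 0, 5, -15, -19, -8]
  [-18, -∞, 0, -29, -35, -13]
  [4, -∞, 0, 0, -4, -11]
  [-13, -9, 3, -9, 0, -17]
  [-1, -∞, -13, 3, -18, 0]
D(3):
  [0, -∞, -12, -11, -17, -15]
  [-4, 0, 5, -15, -19, -8]
  [-18, -∞, 0, -29, -35, -13]
  [4, -∞, 0, 0, -4, -11]
  [-13, -9, 3, -9, 0, -10]
  [-1, -∞, -13, 3, -18, 0]
D(4):
  [0, -∞, -11, -11, -15, -15]
  [-4, 0, 5, -15, -19, -8]
  [-18, -∞, 0, -29, -33, -13]
  [4, -∞, 0, 0, -4, -11]
  [-5, -9, 3, -9, 0, -10]
  [7, -∞, 3, 3, -1, 0]
D(5):
  [0, -24, -11, -11, -15, -15]
  [-4, 0, 5, -15, -19, -8]
  [-18, -42, 0, -29, -33, -13]
  [4, -13, 0, 0, -4, -11]
  [-5, -9, 3, -9, 0, -10]
  [7, -10, 3, 3, -1, 0]
D(6):
  [0, -24, -11, -11, -15, -15]
  [-1, 0, 5, -5, -9, -8]
  [-6, -23, 0, -10, -14, -13]
  [4, -13, 0, 0, -4, -11]
  [-3, -9, 3, -7, 0, -10]
  [7, -10, 3, 3, -1, 0]
Answer: T*[2][4] = -5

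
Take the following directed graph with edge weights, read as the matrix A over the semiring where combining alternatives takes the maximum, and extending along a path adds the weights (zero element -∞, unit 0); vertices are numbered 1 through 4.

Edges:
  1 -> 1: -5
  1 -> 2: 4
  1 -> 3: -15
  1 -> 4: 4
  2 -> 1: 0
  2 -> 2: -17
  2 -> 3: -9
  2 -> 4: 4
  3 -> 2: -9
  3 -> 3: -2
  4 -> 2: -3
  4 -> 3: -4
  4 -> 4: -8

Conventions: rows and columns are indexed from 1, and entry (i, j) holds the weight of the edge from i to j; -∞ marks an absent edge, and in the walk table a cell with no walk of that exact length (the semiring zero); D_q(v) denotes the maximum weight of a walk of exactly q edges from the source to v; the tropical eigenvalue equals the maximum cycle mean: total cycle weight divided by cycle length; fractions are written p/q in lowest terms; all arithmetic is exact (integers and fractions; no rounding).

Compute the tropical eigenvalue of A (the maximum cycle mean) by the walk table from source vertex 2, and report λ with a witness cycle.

q=0: [-∞, 0, -∞, -∞]
q=1: [0, -17, -9, 4]
q=2: [-5, 4, 0, 4]
q=3: [4, 1, 0, 8]
q=4: [1, 8, 4, 8]
Optimal cycle mean attained by: cycle 1->2->1, total 4 + 0, length 2.
Answer: λ = 2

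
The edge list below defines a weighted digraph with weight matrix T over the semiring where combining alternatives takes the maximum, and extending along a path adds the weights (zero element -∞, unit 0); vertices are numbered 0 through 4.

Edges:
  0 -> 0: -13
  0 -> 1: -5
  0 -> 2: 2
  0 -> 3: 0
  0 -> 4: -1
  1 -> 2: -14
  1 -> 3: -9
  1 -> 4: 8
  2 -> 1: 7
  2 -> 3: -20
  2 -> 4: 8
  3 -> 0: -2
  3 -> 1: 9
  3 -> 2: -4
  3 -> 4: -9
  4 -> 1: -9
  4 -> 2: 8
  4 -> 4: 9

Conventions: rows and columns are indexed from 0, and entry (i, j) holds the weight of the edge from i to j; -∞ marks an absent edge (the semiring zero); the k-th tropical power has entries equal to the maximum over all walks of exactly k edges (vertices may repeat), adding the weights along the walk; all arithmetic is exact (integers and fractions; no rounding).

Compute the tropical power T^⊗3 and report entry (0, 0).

T^⊗2:
  [-2, 9, 7, -13, 10]
  [-11, 0, 16, -34, 17]
  [-22, -1, 16, -2, 17]
  [-15, 3, 0, 0, 17]
  [-∞, 15, 17, -12, 18]
T^⊗3:
  [-15, 14, 18, 0, 19]
  [-24, 23, 25, -4, 26]
  [-4, 23, 25, -4, 26]
  [-2, 9, 25, -6, 26]
  [-14, 24, 26, 6, 27]
Key observation: the optimum is the walk 0->0->3->0, with weight (-13) + 0 + (-2) = -15.
Optimal value attained by: walk 0->0->3->0.
Answer: (T^⊗3)[0][0] = -15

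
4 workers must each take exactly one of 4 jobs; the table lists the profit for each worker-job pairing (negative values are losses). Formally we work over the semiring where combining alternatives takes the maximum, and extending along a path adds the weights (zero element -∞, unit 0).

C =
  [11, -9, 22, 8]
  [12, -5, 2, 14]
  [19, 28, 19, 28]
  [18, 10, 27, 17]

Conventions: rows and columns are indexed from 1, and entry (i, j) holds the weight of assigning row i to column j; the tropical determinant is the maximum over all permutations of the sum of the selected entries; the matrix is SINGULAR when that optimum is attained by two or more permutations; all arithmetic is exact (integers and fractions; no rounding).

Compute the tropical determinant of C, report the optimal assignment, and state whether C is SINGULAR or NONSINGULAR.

σ = (1, 2, 3, 4): 11 + (-5) + 19 + 17 = 42
σ = (1, 2, 4, 3): 11 + (-5) + 28 + 27 = 61
σ = (1, 3, 2, 4): 11 + 2 + 28 + 17 = 58
σ = (1, 3, 4, 2): 11 + 2 + 28 + 10 = 51
σ = (1, 4, 2, 3): 11 + 14 + 28 + 27 = 80
σ = (1, 4, 3, 2): 11 + 14 + 19 + 10 = 54
σ = (2, 1, 3, 4): (-9) + 12 + 19 + 17 = 39
σ = (2, 1, 4, 3): (-9) + 12 + 28 + 27 = 58
σ = (2, 3, 1, 4): (-9) + 2 + 19 + 17 = 29
σ = (2, 3, 4, 1): (-9) + 2 + 28 + 18 = 39
σ = (2, 4, 1, 3): (-9) + 14 + 19 + 27 = 51
σ = (2, 4, 3, 1): (-9) + 14 + 19 + 18 = 42
σ = (3, 1, 2, 4): 22 + 12 + 28 + 17 = 79
σ = (3, 1, 4, 2): 22 + 12 + 28 + 10 = 72
σ = (3, 2, 1, 4): 22 + (-5) + 19 + 17 = 53
σ = (3, 2, 4, 1): 22 + (-5) + 28 + 18 = 63
σ = (3, 4, 1, 2): 22 + 14 + 19 + 10 = 65
σ = (3, 4, 2, 1): 22 + 14 + 28 + 18 = 82
σ = (4, 1, 2, 3): 8 + 12 + 28 + 27 = 75
σ = (4, 1, 3, 2): 8 + 12 + 19 + 10 = 49
σ = (4, 2, 1, 3): 8 + (-5) + 19 + 27 = 49
σ = (4, 2, 3, 1): 8 + (-5) + 19 + 18 = 40
σ = (4, 3, 1, 2): 8 + 2 + 19 + 10 = 39
σ = (4, 3, 2, 1): 8 + 2 + 28 + 18 = 56
Optimal value attained by: σ = (3, 4, 2, 1).
Answer: det⊕(C) = 82; verdict: NONSINGULAR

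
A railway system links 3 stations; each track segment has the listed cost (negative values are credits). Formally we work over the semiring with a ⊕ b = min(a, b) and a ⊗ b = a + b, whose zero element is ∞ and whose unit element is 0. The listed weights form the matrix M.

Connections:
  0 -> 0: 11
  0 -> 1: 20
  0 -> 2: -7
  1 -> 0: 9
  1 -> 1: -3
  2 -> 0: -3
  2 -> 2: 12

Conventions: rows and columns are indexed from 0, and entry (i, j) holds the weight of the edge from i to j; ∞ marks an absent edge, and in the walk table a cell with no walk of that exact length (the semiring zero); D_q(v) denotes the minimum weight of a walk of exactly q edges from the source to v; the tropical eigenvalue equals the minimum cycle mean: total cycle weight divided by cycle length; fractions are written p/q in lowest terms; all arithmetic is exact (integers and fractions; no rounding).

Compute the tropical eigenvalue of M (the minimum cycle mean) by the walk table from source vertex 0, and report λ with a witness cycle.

q=0: [0, ∞, ∞]
q=1: [11, 20, -7]
q=2: [-10, 17, 4]
q=3: [1, 10, -17]
Optimal cycle mean attained by: cycle 0->2->0, total (-7) + (-3), length 2.
Answer: λ = -5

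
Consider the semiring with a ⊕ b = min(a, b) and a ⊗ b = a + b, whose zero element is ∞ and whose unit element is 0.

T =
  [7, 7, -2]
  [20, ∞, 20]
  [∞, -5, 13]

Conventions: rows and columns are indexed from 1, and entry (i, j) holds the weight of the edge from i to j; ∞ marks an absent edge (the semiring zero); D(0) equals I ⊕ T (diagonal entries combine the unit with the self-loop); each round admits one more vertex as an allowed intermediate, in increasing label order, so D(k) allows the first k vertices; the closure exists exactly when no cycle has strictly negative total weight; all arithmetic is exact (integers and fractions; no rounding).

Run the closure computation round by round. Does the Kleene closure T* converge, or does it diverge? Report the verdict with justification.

D(0):
  [0, 7, -2]
  [20, 0, 20]
  [∞, -5, 0]
D(1):
  [0, 7, -2]
  [20, 0, 18]
  [∞, -5, 0]
D(2):
  [0, 7, -2]
  [20, 0, 18]
  [15, -5, 0]
D(3):
  [0, -7, -2]
  [20, 0, 18]
  [15, -5, 0]
Key observation: every diagonal entry stays at the unit through all rounds, so no improving cycle exists.
Answer: CONVERGES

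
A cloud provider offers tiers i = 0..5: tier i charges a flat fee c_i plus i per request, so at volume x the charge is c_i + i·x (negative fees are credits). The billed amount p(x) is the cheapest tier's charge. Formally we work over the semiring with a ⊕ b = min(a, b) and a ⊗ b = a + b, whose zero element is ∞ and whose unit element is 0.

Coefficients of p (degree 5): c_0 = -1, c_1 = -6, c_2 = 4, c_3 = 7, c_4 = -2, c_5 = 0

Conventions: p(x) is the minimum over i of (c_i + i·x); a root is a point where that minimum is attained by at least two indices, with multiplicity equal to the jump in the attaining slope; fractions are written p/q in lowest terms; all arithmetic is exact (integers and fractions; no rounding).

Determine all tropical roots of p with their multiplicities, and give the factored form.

hull edge (i=0, c=-1) to (i=1, c=-6): slope -5, span 1
hull edge (i=1, c=-6) to (i=4, c=-2): slope 4/3, span 3
hull edge (i=4, c=-2) to (i=5, c=0): slope 2, span 1
Factored form: p(x) = 0 ⊗ (x ⊕ (-2)) ⊗ (x ⊕ (-4/3)) ⊗ (x ⊕ (-4/3)) ⊗ (x ⊕ (-4/3)) ⊗ (x ⊕ 5)
Answer: roots = -2 (mult 1), -4/3 (mult 3), 5 (mult 1)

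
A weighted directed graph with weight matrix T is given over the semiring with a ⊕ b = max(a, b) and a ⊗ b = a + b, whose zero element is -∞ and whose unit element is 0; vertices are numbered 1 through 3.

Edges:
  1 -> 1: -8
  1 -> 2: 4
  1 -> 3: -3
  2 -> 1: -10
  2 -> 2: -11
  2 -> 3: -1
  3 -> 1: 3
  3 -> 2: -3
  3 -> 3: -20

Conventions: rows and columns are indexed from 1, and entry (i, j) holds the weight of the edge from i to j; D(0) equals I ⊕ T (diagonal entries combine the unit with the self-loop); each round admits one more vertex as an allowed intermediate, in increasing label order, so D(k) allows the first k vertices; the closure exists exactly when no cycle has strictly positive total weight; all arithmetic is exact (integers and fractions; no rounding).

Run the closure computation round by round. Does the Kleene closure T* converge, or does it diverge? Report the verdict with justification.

D(0):
  [0, 4, -3]
  [-10, 0, -1]
  [3, -3, 0]
D(1):
  [0, 4, -3]
  [-10, 0, -1]
  [3, 7, 0]
Detection: at round 2, diagonal entry (3, 3) turns strictly positive.
Key observation: the cycle 3->1->2->3 has total weight 3 + 4 + (-1), which is strictly positive.
Answer: DIVERGES — positive cycle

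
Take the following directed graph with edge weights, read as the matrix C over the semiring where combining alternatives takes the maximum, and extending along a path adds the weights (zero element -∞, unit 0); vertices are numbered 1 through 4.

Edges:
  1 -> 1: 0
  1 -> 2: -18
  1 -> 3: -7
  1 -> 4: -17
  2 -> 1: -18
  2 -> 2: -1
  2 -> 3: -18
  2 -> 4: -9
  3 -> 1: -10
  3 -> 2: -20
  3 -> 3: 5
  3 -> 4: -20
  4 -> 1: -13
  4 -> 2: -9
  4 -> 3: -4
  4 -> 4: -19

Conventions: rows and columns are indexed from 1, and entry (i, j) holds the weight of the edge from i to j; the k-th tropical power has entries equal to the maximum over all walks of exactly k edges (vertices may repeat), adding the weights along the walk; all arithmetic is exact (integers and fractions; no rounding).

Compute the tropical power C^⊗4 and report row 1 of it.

C^⊗2:
  [0, -18, -2, -17]
  [-18, -2, -13, -10]
  [-5, -15, 10, -15]
  [-13, -10, 1, -18]
C^⊗3:
  [0, -18, 3, -17]
  [-18, -3, -8, -11]
  [0, -10, 15, -10]
  [-9, -11, 6, -19]
C^⊗4:
  [0, -17, 8, -17]
  [-18, -4, -3, -12]
  [5, -5, 20, -5]
  [-4, -12, 11, -14]
Answer: row 1 of C^⊗4 = [0, -17, 8, -17]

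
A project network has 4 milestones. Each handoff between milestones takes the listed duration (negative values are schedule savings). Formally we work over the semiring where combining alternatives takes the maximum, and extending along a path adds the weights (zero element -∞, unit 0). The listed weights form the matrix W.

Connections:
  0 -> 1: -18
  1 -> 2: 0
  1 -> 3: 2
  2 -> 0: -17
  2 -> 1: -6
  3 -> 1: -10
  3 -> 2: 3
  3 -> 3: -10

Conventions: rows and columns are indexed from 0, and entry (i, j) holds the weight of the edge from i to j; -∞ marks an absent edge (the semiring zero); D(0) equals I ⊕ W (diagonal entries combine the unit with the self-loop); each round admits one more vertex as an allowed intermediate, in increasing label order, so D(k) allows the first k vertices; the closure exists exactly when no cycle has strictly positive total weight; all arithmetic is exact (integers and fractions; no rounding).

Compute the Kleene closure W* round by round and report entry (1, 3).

D(0):
  [0, -18, -∞, -∞]
  [-∞, 0, 0, 2]
  [-17, -6, 0, -∞]
  [-∞, -10, 3, 0]
D(1):
  [0, -18, -∞, -∞]
  [-∞, 0, 0, 2]
  [-17, -6, 0, -∞]
  [-∞, -10, 3, 0]
D(2):
  [0, -18, -18, -16]
  [-∞, 0, 0, 2]
  [-17, -6, 0, -4]
  [-∞, -10, 3, 0]
D(3):
  [0, -18, -18, -16]
  [-17, 0, 0, 2]
  [-17, -6, 0, -4]
  [-14, -3, 3, 0]
D(4):
  [0, -18, -13, -16]
  [-12, 0, 5, 2]
  [-17, -6, 0, -4]
  [-14, -3, 3, 0]
Answer: W*[1][3] = 2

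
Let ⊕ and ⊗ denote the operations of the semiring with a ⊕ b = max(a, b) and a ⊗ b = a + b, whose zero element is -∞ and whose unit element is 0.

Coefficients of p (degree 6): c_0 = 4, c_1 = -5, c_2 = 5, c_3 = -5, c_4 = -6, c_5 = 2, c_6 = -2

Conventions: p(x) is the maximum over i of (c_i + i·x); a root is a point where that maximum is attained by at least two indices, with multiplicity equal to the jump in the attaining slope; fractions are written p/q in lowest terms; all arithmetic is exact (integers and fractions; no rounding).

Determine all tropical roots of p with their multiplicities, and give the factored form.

hull edge (i=0, c=4) to (i=2, c=5): slope 1/2, span 2
hull edge (i=2, c=5) to (i=5, c=2): slope -1, span 3
hull edge (i=5, c=2) to (i=6, c=-2): slope -4, span 1
Factored form: p(x) = -2 ⊗ (x ⊕ (-1/2)) ⊗ (x ⊕ (-1/2)) ⊗ (x ⊕ 1) ⊗ (x ⊕ 1) ⊗ (x ⊕ 1) ⊗ (x ⊕ 4)
Answer: roots = -1/2 (mult 2), 1 (mult 3), 4 (mult 1)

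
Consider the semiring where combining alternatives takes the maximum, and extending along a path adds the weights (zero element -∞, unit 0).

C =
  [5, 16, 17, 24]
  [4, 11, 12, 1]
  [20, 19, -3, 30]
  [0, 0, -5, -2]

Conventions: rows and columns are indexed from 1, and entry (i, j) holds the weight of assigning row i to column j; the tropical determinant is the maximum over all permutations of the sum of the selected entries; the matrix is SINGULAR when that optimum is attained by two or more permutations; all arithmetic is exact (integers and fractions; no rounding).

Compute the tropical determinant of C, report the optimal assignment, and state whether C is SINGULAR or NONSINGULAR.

σ = (1, 2, 3, 4): 5 + 11 + (-3) + (-2) = 11
σ = (1, 2, 4, 3): 5 + 11 + 30 + (-5) = 41
σ = (1, 3, 2, 4): 5 + 12 + 19 + (-2) = 34
σ = (1, 3, 4, 2): 5 + 12 + 30 + 0 = 47
σ = (1, 4, 2, 3): 5 + 1 + 19 + (-5) = 20
σ = (1, 4, 3, 2): 5 + 1 + (-3) + 0 = 3
σ = (2, 1, 3, 4): 16 + 4 + (-3) + (-2) = 15
σ = (2, 1, 4, 3): 16 + 4 + 30 + (-5) = 45
σ = (2, 3, 1, 4): 16 + 12 + 20 + (-2) = 46
σ = (2, 3, 4, 1): 16 + 12 + 30 + 0 = 58
σ = (2, 4, 1, 3): 16 + 1 + 20 + (-5) = 32
σ = (2, 4, 3, 1): 16 + 1 + (-3) + 0 = 14
σ = (3, 1, 2, 4): 17 + 4 + 19 + (-2) = 38
σ = (3, 1, 4, 2): 17 + 4 + 30 + 0 = 51
σ = (3, 2, 1, 4): 17 + 11 + 20 + (-2) = 46
σ = (3, 2, 4, 1): 17 + 11 + 30 + 0 = 58
σ = (3, 4, 1, 2): 17 + 1 + 20 + 0 = 38
σ = (3, 4, 2, 1): 17 + 1 + 19 + 0 = 37
σ = (4, 1, 2, 3): 24 + 4 + 19 + (-5) = 42
σ = (4, 1, 3, 2): 24 + 4 + (-3) + 0 = 25
σ = (4, 2, 1, 3): 24 + 11 + 20 + (-5) = 50
σ = (4, 2, 3, 1): 24 + 11 + (-3) + 0 = 32
σ = (4, 3, 1, 2): 24 + 12 + 20 + 0 = 56
σ = (4, 3, 2, 1): 24 + 12 + 19 + 0 = 55
Optimal value attained by: σ = (2, 3, 4, 1).
Answer: det⊕(C) = 58; verdict: SINGULAR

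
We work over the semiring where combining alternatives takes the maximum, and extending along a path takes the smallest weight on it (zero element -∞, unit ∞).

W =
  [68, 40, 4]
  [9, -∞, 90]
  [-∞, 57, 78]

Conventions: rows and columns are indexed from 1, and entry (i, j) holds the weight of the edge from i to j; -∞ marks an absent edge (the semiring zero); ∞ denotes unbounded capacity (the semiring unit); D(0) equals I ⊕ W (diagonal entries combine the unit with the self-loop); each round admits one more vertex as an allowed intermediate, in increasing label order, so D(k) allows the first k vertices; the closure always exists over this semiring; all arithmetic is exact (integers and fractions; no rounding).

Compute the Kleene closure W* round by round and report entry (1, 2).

D(0):
  [∞, 40, 4]
  [9, ∞, 90]
  [-∞, 57, ∞]
D(1):
  [∞, 40, 4]
  [9, ∞, 90]
  [-∞, 57, ∞]
D(2):
  [∞, 40, 40]
  [9, ∞, 90]
  [9, 57, ∞]
D(3):
  [∞, 40, 40]
  [9, ∞, 90]
  [9, 57, ∞]
Answer: W*[1][2] = 40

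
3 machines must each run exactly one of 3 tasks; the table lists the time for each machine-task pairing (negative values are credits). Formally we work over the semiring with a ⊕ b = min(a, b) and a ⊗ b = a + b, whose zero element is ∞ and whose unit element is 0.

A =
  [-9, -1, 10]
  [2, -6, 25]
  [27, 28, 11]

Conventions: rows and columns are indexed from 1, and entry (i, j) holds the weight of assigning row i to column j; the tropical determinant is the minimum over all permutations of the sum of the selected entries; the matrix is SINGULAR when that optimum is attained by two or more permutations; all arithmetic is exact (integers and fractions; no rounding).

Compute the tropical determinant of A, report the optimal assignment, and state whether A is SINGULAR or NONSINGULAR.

σ = (1, 2, 3): (-9) + (-6) + 11 = -4
σ = (1, 3, 2): (-9) + 25 + 28 = 44
σ = (2, 1, 3): (-1) + 2 + 11 = 12
σ = (2, 3, 1): (-1) + 25 + 27 = 51
σ = (3, 1, 2): 10 + 2 + 28 = 40
σ = (3, 2, 1): 10 + (-6) + 27 = 31
Optimal value attained by: σ = (1, 2, 3).
Answer: det⊕(A) = -4; verdict: NONSINGULAR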